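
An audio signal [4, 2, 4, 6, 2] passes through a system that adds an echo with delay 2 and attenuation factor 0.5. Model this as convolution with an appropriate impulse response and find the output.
Direct-path + delayed-attenuated-path model → impulse response h = [1, 0, 0.5] (1 at lag 0, 0.5 at lag 2). Output y[n] = x[n] + 0.5·x[n - 2] (with x[n] = 0 outside 0..4): y[0] = 4 + 0.5×0 = 4; y[1] = 2 + 0.5×0 = 2; y[2] = 4 + 0.5×4 = 6.0; y[3] = 6 + 0.5×2 = 7.0; y[4] = 2 + 0.5×4 = 4.0; y[5] = 0 + 0.5×6 = 3.0; y[6] = 0 + 0.5×2 = 1.0. So y = [4, 2, 6.0, 7.0, 4.0, 3.0, 1.0]

[4, 2, 6.0, 7.0, 4.0, 3.0, 1.0]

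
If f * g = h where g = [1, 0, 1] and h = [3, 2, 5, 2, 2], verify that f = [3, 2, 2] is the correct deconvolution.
Forward-compute [3, 2, 2] * [1, 0, 1]: h[0] = 3×1 = 3; h[1] = 3×0 + 2×1 = 2; h[2] = 3×1 + 2×0 + 2×1 = 5; h[3] = 2×1 + 2×0 = 2; h[4] = 2×1 = 2 → [3, 2, 5, 2, 2]. Matches given h = [3, 2, 5, 2, 2], so verified.

Verified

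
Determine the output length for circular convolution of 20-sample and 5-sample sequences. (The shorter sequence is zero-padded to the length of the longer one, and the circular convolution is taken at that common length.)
Circular convolution (zero-padding the shorter input) has length max(m, n) = max(20, 5) = 20

20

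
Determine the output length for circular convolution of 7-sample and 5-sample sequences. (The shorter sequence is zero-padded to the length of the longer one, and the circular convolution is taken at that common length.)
Circular convolution (zero-padding the shorter input) has length max(m, n) = max(7, 5) = 7

7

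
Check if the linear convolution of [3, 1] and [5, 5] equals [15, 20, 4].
Recompute linear convolution of [3, 1] and [5, 5]: y[0] = 3×5 = 15; y[1] = 3×5 + 1×5 = 20; y[2] = 1×5 = 5 → [15, 20, 5]. Compare to given [15, 20, 4]: they differ at index 2: given 4, correct 5, so answer: No

No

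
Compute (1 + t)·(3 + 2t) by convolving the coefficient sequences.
Ascending coefficients: a = [1, 1], b = [3, 2]. c[0] = 1×3 = 3; c[1] = 1×2 + 1×3 = 5; c[2] = 1×2 = 2. Result coefficients: [3, 5, 2] → 3 + 5t + 2t^2

3 + 5t + 2t^2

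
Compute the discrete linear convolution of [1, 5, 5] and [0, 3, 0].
y[0] = 1×0 = 0; y[1] = 1×3 + 5×0 = 3; y[2] = 1×0 + 5×3 + 5×0 = 15; y[3] = 5×0 + 5×3 = 15; y[4] = 5×0 = 0

[0, 3, 15, 15, 0]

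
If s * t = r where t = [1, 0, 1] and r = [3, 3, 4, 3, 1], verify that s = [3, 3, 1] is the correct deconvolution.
Forward-compute [3, 3, 1] * [1, 0, 1]: r[0] = 3×1 = 3; r[1] = 3×0 + 3×1 = 3; r[2] = 3×1 + 3×0 + 1×1 = 4; r[3] = 3×1 + 1×0 = 3; r[4] = 1×1 = 1 → [3, 3, 4, 3, 1]. Matches given r = [3, 3, 4, 3, 1], so verified.

Verified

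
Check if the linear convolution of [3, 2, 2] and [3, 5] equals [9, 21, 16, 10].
Recompute linear convolution of [3, 2, 2] and [3, 5]: y[0] = 3×3 = 9; y[1] = 3×5 + 2×3 = 21; y[2] = 2×5 + 2×3 = 16; y[3] = 2×5 = 10 → [9, 21, 16, 10]. Given [9, 21, 16, 10] matches, so answer: Yes

Yes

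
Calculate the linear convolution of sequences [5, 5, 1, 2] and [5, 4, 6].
y[0] = 5×5 = 25; y[1] = 5×4 + 5×5 = 45; y[2] = 5×6 + 5×4 + 1×5 = 55; y[3] = 5×6 + 1×4 + 2×5 = 44; y[4] = 1×6 + 2×4 = 14; y[5] = 2×6 = 12

[25, 45, 55, 44, 14, 12]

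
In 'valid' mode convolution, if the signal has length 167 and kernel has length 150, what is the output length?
'Valid' mode counts only positions where the kernel fully overlaps the signal: m - n + 1 = 167 - 150 + 1 = 18

18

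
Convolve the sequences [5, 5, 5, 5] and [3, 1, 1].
y[0] = 5×3 = 15; y[1] = 5×1 + 5×3 = 20; y[2] = 5×1 + 5×1 + 5×3 = 25; y[3] = 5×1 + 5×1 + 5×3 = 25; y[4] = 5×1 + 5×1 = 10; y[5] = 5×1 = 5

[15, 20, 25, 25, 10, 5]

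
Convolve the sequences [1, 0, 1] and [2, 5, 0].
y[0] = 1×2 = 2; y[1] = 1×5 + 0×2 = 5; y[2] = 1×0 + 0×5 + 1×2 = 2; y[3] = 0×0 + 1×5 = 5; y[4] = 1×0 = 0

[2, 5, 2, 5, 0]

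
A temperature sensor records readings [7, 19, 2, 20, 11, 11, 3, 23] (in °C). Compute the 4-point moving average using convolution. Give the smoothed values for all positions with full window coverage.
4-point moving average kernel = [1, 1, 1, 1]. Apply in 'valid' mode (full window coverage): avg[0] = (7 + 19 + 2 + 20) / 4 = 12.0; avg[1] = (19 + 2 + 20 + 11) / 4 = 13.0; avg[2] = (2 + 20 + 11 + 11) / 4 = 11.0; avg[3] = (20 + 11 + 11 + 3) / 4 = 11.25; avg[4] = (11 + 11 + 3 + 23) / 4 = 12.0. Smoothed values: [12.0, 13.0, 11.0, 11.25, 12.0]

[12.0, 13.0, 11.0, 11.25, 12.0]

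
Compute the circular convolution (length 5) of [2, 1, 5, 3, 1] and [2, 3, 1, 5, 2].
Use y[k] = Σ_j s[j]·t[(k-j) mod 5]. y[0] = 2×2 + 1×2 + 5×5 + 3×1 + 1×3 = 37; y[1] = 2×3 + 1×2 + 5×2 + 3×5 + 1×1 = 34; y[2] = 2×1 + 1×3 + 5×2 + 3×2 + 1×5 = 26; y[3] = 2×5 + 1×1 + 5×3 + 3×2 + 1×2 = 34; y[4] = 2×2 + 1×5 + 5×1 + 3×3 + 1×2 = 25. Result: [37, 34, 26, 34, 25]

[37, 34, 26, 34, 25]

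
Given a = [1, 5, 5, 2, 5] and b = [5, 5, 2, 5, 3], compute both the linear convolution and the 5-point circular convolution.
Linear: y_lin[0] = 1×5 = 5; y_lin[1] = 1×5 + 5×5 = 30; y_lin[2] = 1×2 + 5×5 + 5×5 = 52; y_lin[3] = 1×5 + 5×2 + 5×5 + 2×5 = 50; y_lin[4] = 1×3 + 5×5 + 5×2 + 2×5 + 5×5 = 73; y_lin[5] = 5×3 + 5×5 + 2×2 + 5×5 = 69; y_lin[6] = 5×3 + 2×5 + 5×2 = 35; y_lin[7] = 2×3 + 5×5 = 31; y_lin[8] = 5×3 = 15 → [5, 30, 52, 50, 73, 69, 35, 31, 15]. Circular (length 5): y[0] = 1×5 + 5×3 + 5×5 + 2×2 + 5×5 = 74; y[1] = 1×5 + 5×5 + 5×3 + 2×5 + 5×2 = 65; y[2] = 1×2 + 5×5 + 5×5 + 2×3 + 5×5 = 83; y[3] = 1×5 + 5×2 + 5×5 + 2×5 + 5×3 = 65; y[4] = 1×3 + 5×5 + 5×2 + 2×5 + 5×5 = 73 → [74, 65, 83, 65, 73]

Linear: [5, 30, 52, 50, 73, 69, 35, 31, 15], Circular: [74, 65, 83, 65, 73]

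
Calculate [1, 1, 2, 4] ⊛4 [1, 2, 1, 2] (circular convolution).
Use y[k] = Σ_j x[j]·h[(k-j) mod 4]. y[0] = 1×1 + 1×2 + 2×1 + 4×2 = 13; y[1] = 1×2 + 1×1 + 2×2 + 4×1 = 11; y[2] = 1×1 + 1×2 + 2×1 + 4×2 = 13; y[3] = 1×2 + 1×1 + 2×2 + 4×1 = 11. Result: [13, 11, 13, 11]

[13, 11, 13, 11]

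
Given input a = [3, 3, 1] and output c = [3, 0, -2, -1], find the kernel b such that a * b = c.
Output length 4 = len(a) + len(b) - 1 ⇒ len(b) = 2. Solve b forward using b[k] = (c[k] - Σ_{i≥1} a[i]·b[k-i]) / a[0]: b[0] = c[0] / a[0] = 3 / 3 = 1; b[1] = (c[1] - 3×1) / a[0] = (0 - 3×1) / 3 = -1. So b = [1, -1]. Forward-check [3, 3, 1] * [1, -1]: c[0] = 3×1 = 3; c[1] = 3×-1 + 3×1 = 0; c[2] = 3×-1 + 1×1 = -2; c[3] = 1×-1 = -1 → [3, 0, -2, -1] ✓

[1, -1]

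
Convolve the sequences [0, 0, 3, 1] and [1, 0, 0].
y[0] = 0×1 = 0; y[1] = 0×0 + 0×1 = 0; y[2] = 0×0 + 0×0 + 3×1 = 3; y[3] = 0×0 + 3×0 + 1×1 = 1; y[4] = 3×0 + 1×0 = 0; y[5] = 1×0 = 0

[0, 0, 3, 1, 0, 0]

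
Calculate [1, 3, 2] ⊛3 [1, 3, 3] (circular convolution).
Use y[k] = Σ_j f[j]·g[(k-j) mod 3]. y[0] = 1×1 + 3×3 + 2×3 = 16; y[1] = 1×3 + 3×1 + 2×3 = 12; y[2] = 1×3 + 3×3 + 2×1 = 14. Result: [16, 12, 14]

[16, 12, 14]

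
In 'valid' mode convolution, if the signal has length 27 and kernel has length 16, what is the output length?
'Valid' mode counts only positions where the kernel fully overlaps the signal: m - n + 1 = 27 - 16 + 1 = 12

12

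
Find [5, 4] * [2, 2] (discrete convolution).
y[0] = 5×2 = 10; y[1] = 5×2 + 4×2 = 18; y[2] = 4×2 = 8

[10, 18, 8]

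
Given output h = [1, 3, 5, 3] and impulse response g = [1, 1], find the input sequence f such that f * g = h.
Deconvolve h=[1, 3, 5, 3] by g=[1, 1]. Since g[0]=1, solve forward: f[0] = h[0] / 1 = 1; f[1] = (h[1] - 1×1) / 1 = 2; f[2] = (h[2] - 2×1) / 1 = 3. So f = [1, 2, 3]. Check by forward convolution: h[0] = 1×1 = 1; h[1] = 1×1 + 2×1 = 3; h[2] = 2×1 + 3×1 = 5; h[3] = 3×1 = 3

[1, 2, 3]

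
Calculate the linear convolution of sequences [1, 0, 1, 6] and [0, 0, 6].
y[0] = 1×0 = 0; y[1] = 1×0 + 0×0 = 0; y[2] = 1×6 + 0×0 + 1×0 = 6; y[3] = 0×6 + 1×0 + 6×0 = 0; y[4] = 1×6 + 6×0 = 6; y[5] = 6×6 = 36

[0, 0, 6, 0, 6, 36]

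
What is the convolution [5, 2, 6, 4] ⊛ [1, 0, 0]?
y[0] = 5×1 = 5; y[1] = 5×0 + 2×1 = 2; y[2] = 5×0 + 2×0 + 6×1 = 6; y[3] = 2×0 + 6×0 + 4×1 = 4; y[4] = 6×0 + 4×0 = 0; y[5] = 4×0 = 0

[5, 2, 6, 4, 0, 0]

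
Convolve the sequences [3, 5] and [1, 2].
y[0] = 3×1 = 3; y[1] = 3×2 + 5×1 = 11; y[2] = 5×2 = 10

[3, 11, 10]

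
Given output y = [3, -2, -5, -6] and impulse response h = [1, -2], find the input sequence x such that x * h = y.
Deconvolve y=[3, -2, -5, -6] by h=[1, -2]. Since h[0]=1, solve forward: x[0] = y[0] / 1 = 3; x[1] = (y[1] - 3×-2) / 1 = 4; x[2] = (y[2] - 4×-2) / 1 = 3. So x = [3, 4, 3]. Check by forward convolution: y[0] = 3×1 = 3; y[1] = 3×-2 + 4×1 = -2; y[2] = 4×-2 + 3×1 = -5; y[3] = 3×-2 = -6

[3, 4, 3]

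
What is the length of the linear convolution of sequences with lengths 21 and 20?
Linear/full convolution length: m + n - 1 = 21 + 20 - 1 = 40

40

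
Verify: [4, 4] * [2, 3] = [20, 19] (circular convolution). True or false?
Recompute circular convolution of [4, 4] and [2, 3]: y[0] = 4×2 + 4×3 = 20; y[1] = 4×3 + 4×2 = 20 → [20, 20]. Compare to given [20, 19]: they differ at index 1: given 19, correct 20, so answer: No

No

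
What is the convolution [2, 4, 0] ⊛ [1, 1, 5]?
y[0] = 2×1 = 2; y[1] = 2×1 + 4×1 = 6; y[2] = 2×5 + 4×1 + 0×1 = 14; y[3] = 4×5 + 0×1 = 20; y[4] = 0×5 = 0

[2, 6, 14, 20, 0]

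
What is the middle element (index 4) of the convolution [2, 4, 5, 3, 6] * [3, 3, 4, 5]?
Use y[k] = Σ_i a[i]·b[k-i] at k=4. y[4] = 4×5 + 5×4 + 3×3 + 6×3 = 67

67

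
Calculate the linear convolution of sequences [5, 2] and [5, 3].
y[0] = 5×5 = 25; y[1] = 5×3 + 2×5 = 25; y[2] = 2×3 = 6

[25, 25, 6]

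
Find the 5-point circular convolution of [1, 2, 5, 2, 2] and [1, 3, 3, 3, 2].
Use y[k] = Σ_j f[j]·g[(k-j) mod 5]. y[0] = 1×1 + 2×2 + 5×3 + 2×3 + 2×3 = 32; y[1] = 1×3 + 2×1 + 5×2 + 2×3 + 2×3 = 27; y[2] = 1×3 + 2×3 + 5×1 + 2×2 + 2×3 = 24; y[3] = 1×3 + 2×3 + 5×3 + 2×1 + 2×2 = 30; y[4] = 1×2 + 2×3 + 5×3 + 2×3 + 2×1 = 31. Result: [32, 27, 24, 30, 31]

[32, 27, 24, 30, 31]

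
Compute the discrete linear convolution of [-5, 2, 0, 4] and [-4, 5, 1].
y[0] = -5×-4 = 20; y[1] = -5×5 + 2×-4 = -33; y[2] = -5×1 + 2×5 + 0×-4 = 5; y[3] = 2×1 + 0×5 + 4×-4 = -14; y[4] = 0×1 + 4×5 = 20; y[5] = 4×1 = 4

[20, -33, 5, -14, 20, 4]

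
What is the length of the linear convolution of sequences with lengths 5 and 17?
Linear/full convolution length: m + n - 1 = 5 + 17 - 1 = 21

21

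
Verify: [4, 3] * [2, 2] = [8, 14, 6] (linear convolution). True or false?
Recompute linear convolution of [4, 3] and [2, 2]: y[0] = 4×2 = 8; y[1] = 4×2 + 3×2 = 14; y[2] = 3×2 = 6 → [8, 14, 6]. Given [8, 14, 6] matches, so answer: Yes

Yes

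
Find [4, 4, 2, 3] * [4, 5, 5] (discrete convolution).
y[0] = 4×4 = 16; y[1] = 4×5 + 4×4 = 36; y[2] = 4×5 + 4×5 + 2×4 = 48; y[3] = 4×5 + 2×5 + 3×4 = 42; y[4] = 2×5 + 3×5 = 25; y[5] = 3×5 = 15

[16, 36, 48, 42, 25, 15]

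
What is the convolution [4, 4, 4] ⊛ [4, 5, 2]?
y[0] = 4×4 = 16; y[1] = 4×5 + 4×4 = 36; y[2] = 4×2 + 4×5 + 4×4 = 44; y[3] = 4×2 + 4×5 = 28; y[4] = 4×2 = 8

[16, 36, 44, 28, 8]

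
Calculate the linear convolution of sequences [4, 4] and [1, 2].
y[0] = 4×1 = 4; y[1] = 4×2 + 4×1 = 12; y[2] = 4×2 = 8

[4, 12, 8]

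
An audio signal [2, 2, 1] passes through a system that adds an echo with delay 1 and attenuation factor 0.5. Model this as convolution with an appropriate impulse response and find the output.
Direct-path + delayed-attenuated-path model → impulse response h = [1, 0.5] (1 at lag 0, 0.5 at lag 1). Output y[n] = x[n] + 0.5·x[n - 1] (with x[n] = 0 outside 0..2): y[0] = 2 + 0.5×0 = 2; y[1] = 2 + 0.5×2 = 3.0; y[2] = 1 + 0.5×2 = 2.0; y[3] = 0 + 0.5×1 = 0.5. So y = [2, 3.0, 2.0, 0.5]

[2, 3.0, 2.0, 0.5]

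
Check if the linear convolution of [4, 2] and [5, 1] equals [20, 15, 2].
Recompute linear convolution of [4, 2] and [5, 1]: y[0] = 4×5 = 20; y[1] = 4×1 + 2×5 = 14; y[2] = 2×1 = 2 → [20, 14, 2]. Compare to given [20, 15, 2]: they differ at index 1: given 15, correct 14, so answer: No

No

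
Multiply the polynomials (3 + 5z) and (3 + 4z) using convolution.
Ascending coefficients: a = [3, 5], b = [3, 4]. c[0] = 3×3 = 9; c[1] = 3×4 + 5×3 = 27; c[2] = 5×4 = 20. Result coefficients: [9, 27, 20] → 9 + 27z + 20z^2

9 + 27z + 20z^2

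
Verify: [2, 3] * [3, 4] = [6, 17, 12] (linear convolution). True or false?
Recompute linear convolution of [2, 3] and [3, 4]: y[0] = 2×3 = 6; y[1] = 2×4 + 3×3 = 17; y[2] = 3×4 = 12 → [6, 17, 12]. Given [6, 17, 12] matches, so answer: Yes

Yes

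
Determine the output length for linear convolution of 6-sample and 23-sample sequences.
Linear/full convolution length: m + n - 1 = 6 + 23 - 1 = 28

28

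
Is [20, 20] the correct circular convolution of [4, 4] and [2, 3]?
Recompute circular convolution of [4, 4] and [2, 3]: y[0] = 4×2 + 4×3 = 20; y[1] = 4×3 + 4×2 = 20 → [20, 20]. Given [20, 20] matches, so answer: Yes

Yes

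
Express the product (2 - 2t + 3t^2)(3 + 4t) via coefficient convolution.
Ascending coefficients: a = [2, -2, 3], b = [3, 4]. c[0] = 2×3 = 6; c[1] = 2×4 + -2×3 = 2; c[2] = -2×4 + 3×3 = 1; c[3] = 3×4 = 12. Result coefficients: [6, 2, 1, 12] → 6 + 2t + t^2 + 12t^3

6 + 2t + t^2 + 12t^3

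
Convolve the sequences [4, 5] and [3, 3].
y[0] = 4×3 = 12; y[1] = 4×3 + 5×3 = 27; y[2] = 5×3 = 15

[12, 27, 15]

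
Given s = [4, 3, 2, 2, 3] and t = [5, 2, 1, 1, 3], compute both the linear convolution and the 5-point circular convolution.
Linear: y_lin[0] = 4×5 = 20; y_lin[1] = 4×2 + 3×5 = 23; y_lin[2] = 4×1 + 3×2 + 2×5 = 20; y_lin[3] = 4×1 + 3×1 + 2×2 + 2×5 = 21; y_lin[4] = 4×3 + 3×1 + 2×1 + 2×2 + 3×5 = 36; y_lin[5] = 3×3 + 2×1 + 2×1 + 3×2 = 19; y_lin[6] = 2×3 + 2×1 + 3×1 = 11; y_lin[7] = 2×3 + 3×1 = 9; y_lin[8] = 3×3 = 9 → [20, 23, 20, 21, 36, 19, 11, 9, 9]. Circular (length 5): y[0] = 4×5 + 3×3 + 2×1 + 2×1 + 3×2 = 39; y[1] = 4×2 + 3×5 + 2×3 + 2×1 + 3×1 = 34; y[2] = 4×1 + 3×2 + 2×5 + 2×3 + 3×1 = 29; y[3] = 4×1 + 3×1 + 2×2 + 2×5 + 3×3 = 30; y[4] = 4×3 + 3×1 + 2×1 + 2×2 + 3×5 = 36 → [39, 34, 29, 30, 36]

Linear: [20, 23, 20, 21, 36, 19, 11, 9, 9], Circular: [39, 34, 29, 30, 36]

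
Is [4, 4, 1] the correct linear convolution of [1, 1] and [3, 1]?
Recompute linear convolution of [1, 1] and [3, 1]: y[0] = 1×3 = 3; y[1] = 1×1 + 1×3 = 4; y[2] = 1×1 = 1 → [3, 4, 1]. Compare to given [4, 4, 1]: they differ at index 0: given 4, correct 3, so answer: No

No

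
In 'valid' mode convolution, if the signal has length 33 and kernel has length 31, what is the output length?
'Valid' mode counts only positions where the kernel fully overlaps the signal: m - n + 1 = 33 - 31 + 1 = 3

3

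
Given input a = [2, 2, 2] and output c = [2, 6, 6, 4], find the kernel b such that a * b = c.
Output length 4 = len(a) + len(b) - 1 ⇒ len(b) = 2. Solve b forward using b[k] = (c[k] - Σ_{i≥1} a[i]·b[k-i]) / a[0]: b[0] = c[0] / a[0] = 2 / 2 = 1; b[1] = (c[1] - 2×1) / a[0] = (6 - 2×1) / 2 = 2. So b = [1, 2]. Forward-check [2, 2, 2] * [1, 2]: c[0] = 2×1 = 2; c[1] = 2×2 + 2×1 = 6; c[2] = 2×2 + 2×1 = 6; c[3] = 2×2 = 4 → [2, 6, 6, 4] ✓

[1, 2]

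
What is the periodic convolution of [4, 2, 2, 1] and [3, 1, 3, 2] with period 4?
Use y[k] = Σ_j u[j]·v[(k-j) mod 4]. y[0] = 4×3 + 2×2 + 2×3 + 1×1 = 23; y[1] = 4×1 + 2×3 + 2×2 + 1×3 = 17; y[2] = 4×3 + 2×1 + 2×3 + 1×2 = 22; y[3] = 4×2 + 2×3 + 2×1 + 1×3 = 19. Result: [23, 17, 22, 19]

[23, 17, 22, 19]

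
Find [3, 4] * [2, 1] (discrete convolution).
y[0] = 3×2 = 6; y[1] = 3×1 + 4×2 = 11; y[2] = 4×1 = 4

[6, 11, 4]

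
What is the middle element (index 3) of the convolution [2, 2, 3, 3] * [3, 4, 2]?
Use y[k] = Σ_i a[i]·b[k-i] at k=3. y[3] = 2×2 + 3×4 + 3×3 = 25

25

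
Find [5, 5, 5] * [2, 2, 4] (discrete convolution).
y[0] = 5×2 = 10; y[1] = 5×2 + 5×2 = 20; y[2] = 5×4 + 5×2 + 5×2 = 40; y[3] = 5×4 + 5×2 = 30; y[4] = 5×4 = 20

[10, 20, 40, 30, 20]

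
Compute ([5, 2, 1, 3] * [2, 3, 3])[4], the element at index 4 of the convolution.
Use y[k] = Σ_i a[i]·b[k-i] at k=4. y[4] = 1×3 + 3×3 = 12

12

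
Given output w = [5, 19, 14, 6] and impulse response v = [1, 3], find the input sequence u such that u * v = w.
Deconvolve w=[5, 19, 14, 6] by v=[1, 3]. Since v[0]=1, solve forward: u[0] = w[0] / 1 = 5; u[1] = (w[1] - 5×3) / 1 = 4; u[2] = (w[2] - 4×3) / 1 = 2. So u = [5, 4, 2]. Check by forward convolution: w[0] = 5×1 = 5; w[1] = 5×3 + 4×1 = 19; w[2] = 4×3 + 2×1 = 14; w[3] = 2×3 = 6

[5, 4, 2]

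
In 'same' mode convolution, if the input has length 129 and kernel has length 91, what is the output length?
'Same' mode returns an output with the same length as the input: 129

129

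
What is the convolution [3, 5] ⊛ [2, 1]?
y[0] = 3×2 = 6; y[1] = 3×1 + 5×2 = 13; y[2] = 5×1 = 5

[6, 13, 5]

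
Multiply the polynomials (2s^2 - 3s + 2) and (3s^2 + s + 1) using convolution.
Ascending coefficients: a = [2, -3, 2], b = [1, 1, 3]. c[0] = 2×1 = 2; c[1] = 2×1 + -3×1 = -1; c[2] = 2×3 + -3×1 + 2×1 = 5; c[3] = -3×3 + 2×1 = -7; c[4] = 2×3 = 6. Result coefficients: [2, -1, 5, -7, 6] → 6s^4 - 7s^3 + 5s^2 - s + 2

6s^4 - 7s^3 + 5s^2 - s + 2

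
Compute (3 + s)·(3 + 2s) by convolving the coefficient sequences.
Ascending coefficients: a = [3, 1], b = [3, 2]. c[0] = 3×3 = 9; c[1] = 3×2 + 1×3 = 9; c[2] = 1×2 = 2. Result coefficients: [9, 9, 2] → 9 + 9s + 2s^2

9 + 9s + 2s^2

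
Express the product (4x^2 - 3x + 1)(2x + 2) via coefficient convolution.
Ascending coefficients: a = [1, -3, 4], b = [2, 2]. c[0] = 1×2 = 2; c[1] = 1×2 + -3×2 = -4; c[2] = -3×2 + 4×2 = 2; c[3] = 4×2 = 8. Result coefficients: [2, -4, 2, 8] → 8x^3 + 2x^2 - 4x + 2

8x^3 + 2x^2 - 4x + 2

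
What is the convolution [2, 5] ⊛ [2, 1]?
y[0] = 2×2 = 4; y[1] = 2×1 + 5×2 = 12; y[2] = 5×1 = 5

[4, 12, 5]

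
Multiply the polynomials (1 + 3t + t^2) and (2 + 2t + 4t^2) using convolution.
Ascending coefficients: a = [1, 3, 1], b = [2, 2, 4]. c[0] = 1×2 = 2; c[1] = 1×2 + 3×2 = 8; c[2] = 1×4 + 3×2 + 1×2 = 12; c[3] = 3×4 + 1×2 = 14; c[4] = 1×4 = 4. Result coefficients: [2, 8, 12, 14, 4] → 2 + 8t + 12t^2 + 14t^3 + 4t^4

2 + 8t + 12t^2 + 14t^3 + 4t^4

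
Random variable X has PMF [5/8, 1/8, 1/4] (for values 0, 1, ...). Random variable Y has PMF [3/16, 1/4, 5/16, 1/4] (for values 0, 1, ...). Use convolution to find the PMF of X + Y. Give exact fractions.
P(X+Y=k) = Σ_i P(X=i)·P(Y=k-i) — a convolution of [5/8, 1/8, 1/4] and [3/16, 1/4, 5/16, 1/4]. P(X+Y=0) = (5/8)×(3/16) = 15/128; P(X+Y=1) = (5/8)×(1/4) + (1/8)×(3/16) = 5/32 + 3/128 = 23/128; P(X+Y=2) = (5/8)×(5/16) + (1/8)×(1/4) + (1/4)×(3/16) = 25/128 + 1/32 + 3/64 = 35/128; P(X+Y=3) = (5/8)×(1/4) + (1/8)×(5/16) + (1/4)×(1/4) = 5/32 + 5/128 + 1/16 = 33/128; P(X+Y=4) = (1/8)×(1/4) + (1/4)×(5/16) = 1/32 + 5/64 = 7/64; P(X+Y=5) = (1/4)×(1/4) = 1/16. PMF: [15/128, 23/128, 35/128, 33/128, 7/64, 1/16] (sums to 1 ✓)

[15/128, 23/128, 35/128, 33/128, 7/64, 1/16]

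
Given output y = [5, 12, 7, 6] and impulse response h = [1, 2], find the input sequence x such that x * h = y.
Deconvolve y=[5, 12, 7, 6] by h=[1, 2]. Since h[0]=1, solve forward: x[0] = y[0] / 1 = 5; x[1] = (y[1] - 5×2) / 1 = 2; x[2] = (y[2] - 2×2) / 1 = 3. So x = [5, 2, 3]. Check by forward convolution: y[0] = 5×1 = 5; y[1] = 5×2 + 2×1 = 12; y[2] = 2×2 + 3×1 = 7; y[3] = 3×2 = 6

[5, 2, 3]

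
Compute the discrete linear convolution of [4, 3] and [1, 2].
y[0] = 4×1 = 4; y[1] = 4×2 + 3×1 = 11; y[2] = 3×2 = 6

[4, 11, 6]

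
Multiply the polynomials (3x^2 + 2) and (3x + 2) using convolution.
Ascending coefficients: a = [2, 0, 3], b = [2, 3]. c[0] = 2×2 = 4; c[1] = 2×3 + 0×2 = 6; c[2] = 0×3 + 3×2 = 6; c[3] = 3×3 = 9. Result coefficients: [4, 6, 6, 9] → 9x^3 + 6x^2 + 6x + 4

9x^3 + 6x^2 + 6x + 4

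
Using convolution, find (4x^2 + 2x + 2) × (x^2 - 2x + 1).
Ascending coefficients: a = [2, 2, 4], b = [1, -2, 1]. c[0] = 2×1 = 2; c[1] = 2×-2 + 2×1 = -2; c[2] = 2×1 + 2×-2 + 4×1 = 2; c[3] = 2×1 + 4×-2 = -6; c[4] = 4×1 = 4. Result coefficients: [2, -2, 2, -6, 4] → 4x^4 - 6x^3 + 2x^2 - 2x + 2

4x^4 - 6x^3 + 2x^2 - 2x + 2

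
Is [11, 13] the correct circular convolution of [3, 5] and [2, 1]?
Recompute circular convolution of [3, 5] and [2, 1]: y[0] = 3×2 + 5×1 = 11; y[1] = 3×1 + 5×2 = 13 → [11, 13]. Given [11, 13] matches, so answer: Yes

Yes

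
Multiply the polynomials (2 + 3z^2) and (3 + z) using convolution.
Ascending coefficients: a = [2, 0, 3], b = [3, 1]. c[0] = 2×3 = 6; c[1] = 2×1 + 0×3 = 2; c[2] = 0×1 + 3×3 = 9; c[3] = 3×1 = 3. Result coefficients: [6, 2, 9, 3] → 6 + 2z + 9z^2 + 3z^3

6 + 2z + 9z^2 + 3z^3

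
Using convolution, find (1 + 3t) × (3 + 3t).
Ascending coefficients: a = [1, 3], b = [3, 3]. c[0] = 1×3 = 3; c[1] = 1×3 + 3×3 = 12; c[2] = 3×3 = 9. Result coefficients: [3, 12, 9] → 3 + 12t + 9t^2

3 + 12t + 9t^2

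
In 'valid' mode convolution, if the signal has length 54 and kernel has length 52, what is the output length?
'Valid' mode counts only positions where the kernel fully overlaps the signal: m - n + 1 = 54 - 52 + 1 = 3

3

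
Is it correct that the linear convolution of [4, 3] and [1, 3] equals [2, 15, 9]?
Recompute linear convolution of [4, 3] and [1, 3]: y[0] = 4×1 = 4; y[1] = 4×3 + 3×1 = 15; y[2] = 3×3 = 9 → [4, 15, 9]. Compare to given [2, 15, 9]: they differ at index 0: given 2, correct 4, so answer: No

No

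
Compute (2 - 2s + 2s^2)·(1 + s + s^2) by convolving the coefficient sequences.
Ascending coefficients: a = [2, -2, 2], b = [1, 1, 1]. c[0] = 2×1 = 2; c[1] = 2×1 + -2×1 = 0; c[2] = 2×1 + -2×1 + 2×1 = 2; c[3] = -2×1 + 2×1 = 0; c[4] = 2×1 = 2. Result coefficients: [2, 0, 2, 0, 2] → 2 + 2s^2 + 2s^4

2 + 2s^2 + 2s^4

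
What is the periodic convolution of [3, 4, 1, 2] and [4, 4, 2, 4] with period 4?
Use y[k] = Σ_j f[j]·g[(k-j) mod 4]. y[0] = 3×4 + 4×4 + 1×2 + 2×4 = 38; y[1] = 3×4 + 4×4 + 1×4 + 2×2 = 36; y[2] = 3×2 + 4×4 + 1×4 + 2×4 = 34; y[3] = 3×4 + 4×2 + 1×4 + 2×4 = 32. Result: [38, 36, 34, 32]

[38, 36, 34, 32]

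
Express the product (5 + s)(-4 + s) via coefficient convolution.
Ascending coefficients: a = [5, 1], b = [-4, 1]. c[0] = 5×-4 = -20; c[1] = 5×1 + 1×-4 = 1; c[2] = 1×1 = 1. Result coefficients: [-20, 1, 1] → -20 + s + s^2

-20 + s + s^2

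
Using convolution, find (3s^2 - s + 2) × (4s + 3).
Ascending coefficients: a = [2, -1, 3], b = [3, 4]. c[0] = 2×3 = 6; c[1] = 2×4 + -1×3 = 5; c[2] = -1×4 + 3×3 = 5; c[3] = 3×4 = 12. Result coefficients: [6, 5, 5, 12] → 12s^3 + 5s^2 + 5s + 6

12s^3 + 5s^2 + 5s + 6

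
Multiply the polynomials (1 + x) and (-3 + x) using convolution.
Ascending coefficients: a = [1, 1], b = [-3, 1]. c[0] = 1×-3 = -3; c[1] = 1×1 + 1×-3 = -2; c[2] = 1×1 = 1. Result coefficients: [-3, -2, 1] → -3 - 2x + x^2

-3 - 2x + x^2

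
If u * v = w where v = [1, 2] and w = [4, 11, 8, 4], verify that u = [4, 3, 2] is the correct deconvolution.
Forward-compute [4, 3, 2] * [1, 2]: w[0] = 4×1 = 4; w[1] = 4×2 + 3×1 = 11; w[2] = 3×2 + 2×1 = 8; w[3] = 2×2 = 4 → [4, 11, 8, 4]. Matches given w = [4, 11, 8, 4], so verified.

Verified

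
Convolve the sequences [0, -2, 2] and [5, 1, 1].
y[0] = 0×5 = 0; y[1] = 0×1 + -2×5 = -10; y[2] = 0×1 + -2×1 + 2×5 = 8; y[3] = -2×1 + 2×1 = 0; y[4] = 2×1 = 2

[0, -10, 8, 0, 2]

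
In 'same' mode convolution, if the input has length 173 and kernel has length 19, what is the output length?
'Same' mode returns an output with the same length as the input: 173

173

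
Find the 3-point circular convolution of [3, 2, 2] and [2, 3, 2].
Use y[k] = Σ_j s[j]·t[(k-j) mod 3]. y[0] = 3×2 + 2×2 + 2×3 = 16; y[1] = 3×3 + 2×2 + 2×2 = 17; y[2] = 3×2 + 2×3 + 2×2 = 16. Result: [16, 17, 16]

[16, 17, 16]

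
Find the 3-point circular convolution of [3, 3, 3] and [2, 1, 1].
Use y[k] = Σ_j s[j]·t[(k-j) mod 3]. y[0] = 3×2 + 3×1 + 3×1 = 12; y[1] = 3×1 + 3×2 + 3×1 = 12; y[2] = 3×1 + 3×1 + 3×2 = 12. Result: [12, 12, 12]

[12, 12, 12]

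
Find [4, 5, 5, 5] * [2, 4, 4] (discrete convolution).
y[0] = 4×2 = 8; y[1] = 4×4 + 5×2 = 26; y[2] = 4×4 + 5×4 + 5×2 = 46; y[3] = 5×4 + 5×4 + 5×2 = 50; y[4] = 5×4 + 5×4 = 40; y[5] = 5×4 = 20

[8, 26, 46, 50, 40, 20]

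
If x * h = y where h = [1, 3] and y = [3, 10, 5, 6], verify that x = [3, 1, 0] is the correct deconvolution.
Forward-compute [3, 1, 0] * [1, 3]: y[0] = 3×1 = 3; y[1] = 3×3 + 1×1 = 10; y[2] = 1×3 + 0×1 = 3; y[3] = 0×3 = 0 → [3, 10, 3, 0]. Does not match given y = [3, 10, 5, 6].

Not verified. [3, 1, 0] * [1, 3] = [3, 10, 3, 0], which differs from [3, 10, 5, 6] at index 2.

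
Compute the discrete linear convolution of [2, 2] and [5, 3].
y[0] = 2×5 = 10; y[1] = 2×3 + 2×5 = 16; y[2] = 2×3 = 6

[10, 16, 6]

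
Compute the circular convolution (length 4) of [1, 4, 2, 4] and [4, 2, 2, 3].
Use y[k] = Σ_j x[j]·h[(k-j) mod 4]. y[0] = 1×4 + 4×3 + 2×2 + 4×2 = 28; y[1] = 1×2 + 4×4 + 2×3 + 4×2 = 32; y[2] = 1×2 + 4×2 + 2×4 + 4×3 = 30; y[3] = 1×3 + 4×2 + 2×2 + 4×4 = 31. Result: [28, 32, 30, 31]

[28, 32, 30, 31]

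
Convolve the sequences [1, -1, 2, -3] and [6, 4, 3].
y[0] = 1×6 = 6; y[1] = 1×4 + -1×6 = -2; y[2] = 1×3 + -1×4 + 2×6 = 11; y[3] = -1×3 + 2×4 + -3×6 = -13; y[4] = 2×3 + -3×4 = -6; y[5] = -3×3 = -9

[6, -2, 11, -13, -6, -9]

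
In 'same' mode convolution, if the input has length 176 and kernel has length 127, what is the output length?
'Same' mode returns an output with the same length as the input: 176

176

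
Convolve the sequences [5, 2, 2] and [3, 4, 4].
y[0] = 5×3 = 15; y[1] = 5×4 + 2×3 = 26; y[2] = 5×4 + 2×4 + 2×3 = 34; y[3] = 2×4 + 2×4 = 16; y[4] = 2×4 = 8

[15, 26, 34, 16, 8]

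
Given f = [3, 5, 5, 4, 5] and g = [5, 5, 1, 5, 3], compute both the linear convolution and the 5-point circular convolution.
Linear: y_lin[0] = 3×5 = 15; y_lin[1] = 3×5 + 5×5 = 40; y_lin[2] = 3×1 + 5×5 + 5×5 = 53; y_lin[3] = 3×5 + 5×1 + 5×5 + 4×5 = 65; y_lin[4] = 3×3 + 5×5 + 5×1 + 4×5 + 5×5 = 84; y_lin[5] = 5×3 + 5×5 + 4×1 + 5×5 = 69; y_lin[6] = 5×3 + 4×5 + 5×1 = 40; y_lin[7] = 4×3 + 5×5 = 37; y_lin[8] = 5×3 = 15 → [15, 40, 53, 65, 84, 69, 40, 37, 15]. Circular (length 5): y[0] = 3×5 + 5×3 + 5×5 + 4×1 + 5×5 = 84; y[1] = 3×5 + 5×5 + 5×3 + 4×5 + 5×1 = 80; y[2] = 3×1 + 5×5 + 5×5 + 4×3 + 5×5 = 90; y[3] = 3×5 + 5×1 + 5×5 + 4×5 + 5×3 = 80; y[4] = 3×3 + 5×5 + 5×1 + 4×5 + 5×5 = 84 → [84, 80, 90, 80, 84]

Linear: [15, 40, 53, 65, 84, 69, 40, 37, 15], Circular: [84, 80, 90, 80, 84]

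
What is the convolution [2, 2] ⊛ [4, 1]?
y[0] = 2×4 = 8; y[1] = 2×1 + 2×4 = 10; y[2] = 2×1 = 2

[8, 10, 2]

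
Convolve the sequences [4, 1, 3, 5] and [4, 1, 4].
y[0] = 4×4 = 16; y[1] = 4×1 + 1×4 = 8; y[2] = 4×4 + 1×1 + 3×4 = 29; y[3] = 1×4 + 3×1 + 5×4 = 27; y[4] = 3×4 + 5×1 = 17; y[5] = 5×4 = 20

[16, 8, 29, 27, 17, 20]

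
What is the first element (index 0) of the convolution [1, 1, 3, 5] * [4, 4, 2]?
Use y[k] = Σ_i a[i]·b[k-i] at k=0. y[0] = 1×4 = 4

4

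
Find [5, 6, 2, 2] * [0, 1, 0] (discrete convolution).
y[0] = 5×0 = 0; y[1] = 5×1 + 6×0 = 5; y[2] = 5×0 + 6×1 + 2×0 = 6; y[3] = 6×0 + 2×1 + 2×0 = 2; y[4] = 2×0 + 2×1 = 2; y[5] = 2×0 = 0

[0, 5, 6, 2, 2, 0]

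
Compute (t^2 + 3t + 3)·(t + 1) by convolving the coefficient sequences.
Ascending coefficients: a = [3, 3, 1], b = [1, 1]. c[0] = 3×1 = 3; c[1] = 3×1 + 3×1 = 6; c[2] = 3×1 + 1×1 = 4; c[3] = 1×1 = 1. Result coefficients: [3, 6, 4, 1] → t^3 + 4t^2 + 6t + 3

t^3 + 4t^2 + 6t + 3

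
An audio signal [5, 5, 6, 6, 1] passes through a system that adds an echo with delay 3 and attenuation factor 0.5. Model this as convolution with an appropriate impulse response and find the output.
Direct-path + delayed-attenuated-path model → impulse response h = [1, 0, 0, 0.5] (1 at lag 0, 0.5 at lag 3). Output y[n] = x[n] + 0.5·x[n - 3] (with x[n] = 0 outside 0..4): y[0] = 5 + 0.5×0 = 5; y[1] = 5 + 0.5×0 = 5; y[2] = 6 + 0.5×0 = 6; y[3] = 6 + 0.5×5 = 8.5; y[4] = 1 + 0.5×5 = 3.5; y[5] = 0 + 0.5×6 = 3.0; y[6] = 0 + 0.5×6 = 3.0; y[7] = 0 + 0.5×1 = 0.5. So y = [5, 5, 6, 8.5, 3.5, 3.0, 3.0, 0.5]

[5, 5, 6, 8.5, 3.5, 3.0, 3.0, 0.5]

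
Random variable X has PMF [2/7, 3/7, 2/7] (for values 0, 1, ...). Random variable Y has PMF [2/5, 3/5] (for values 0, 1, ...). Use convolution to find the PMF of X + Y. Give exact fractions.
P(X+Y=k) = Σ_i P(X=i)·P(Y=k-i) — a convolution of [2/7, 3/7, 2/7] and [2/5, 3/5]. P(X+Y=0) = (2/7)×(2/5) = 4/35; P(X+Y=1) = (2/7)×(3/5) + (3/7)×(2/5) = 6/35 + 6/35 = 12/35; P(X+Y=2) = (3/7)×(3/5) + (2/7)×(2/5) = 9/35 + 4/35 = 13/35; P(X+Y=3) = (2/7)×(3/5) = 6/35. PMF: [4/35, 12/35, 13/35, 6/35] (sums to 1 ✓)

[4/35, 12/35, 13/35, 6/35]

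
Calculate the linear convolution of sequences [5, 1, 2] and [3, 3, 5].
y[0] = 5×3 = 15; y[1] = 5×3 + 1×3 = 18; y[2] = 5×5 + 1×3 + 2×3 = 34; y[3] = 1×5 + 2×3 = 11; y[4] = 2×5 = 10

[15, 18, 34, 11, 10]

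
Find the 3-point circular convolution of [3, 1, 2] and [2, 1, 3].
Use y[k] = Σ_j f[j]·g[(k-j) mod 3]. y[0] = 3×2 + 1×3 + 2×1 = 11; y[1] = 3×1 + 1×2 + 2×3 = 11; y[2] = 3×3 + 1×1 + 2×2 = 14. Result: [11, 11, 14]

[11, 11, 14]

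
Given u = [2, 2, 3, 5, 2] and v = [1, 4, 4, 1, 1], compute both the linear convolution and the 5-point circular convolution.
Linear: y_lin[0] = 2×1 = 2; y_lin[1] = 2×4 + 2×1 = 10; y_lin[2] = 2×4 + 2×4 + 3×1 = 19; y_lin[3] = 2×1 + 2×4 + 3×4 + 5×1 = 27; y_lin[4] = 2×1 + 2×1 + 3×4 + 5×4 + 2×1 = 38; y_lin[5] = 2×1 + 3×1 + 5×4 + 2×4 = 33; y_lin[6] = 3×1 + 5×1 + 2×4 = 16; y_lin[7] = 5×1 + 2×1 = 7; y_lin[8] = 2×1 = 2 → [2, 10, 19, 27, 38, 33, 16, 7, 2]. Circular (length 5): y[0] = 2×1 + 2×1 + 3×1 + 5×4 + 2×4 = 35; y[1] = 2×4 + 2×1 + 3×1 + 5×1 + 2×4 = 26; y[2] = 2×4 + 2×4 + 3×1 + 5×1 + 2×1 = 26; y[3] = 2×1 + 2×4 + 3×4 + 5×1 + 2×1 = 29; y[4] = 2×1 + 2×1 + 3×4 + 5×4 + 2×1 = 38 → [35, 26, 26, 29, 38]

Linear: [2, 10, 19, 27, 38, 33, 16, 7, 2], Circular: [35, 26, 26, 29, 38]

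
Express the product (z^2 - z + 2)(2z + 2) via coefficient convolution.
Ascending coefficients: a = [2, -1, 1], b = [2, 2]. c[0] = 2×2 = 4; c[1] = 2×2 + -1×2 = 2; c[2] = -1×2 + 1×2 = 0; c[3] = 1×2 = 2. Result coefficients: [4, 2, 0, 2] → 2z^3 + 2z + 4

2z^3 + 2z + 4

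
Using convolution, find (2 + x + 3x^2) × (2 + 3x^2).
Ascending coefficients: a = [2, 1, 3], b = [2, 0, 3]. c[0] = 2×2 = 4; c[1] = 2×0 + 1×2 = 2; c[2] = 2×3 + 1×0 + 3×2 = 12; c[3] = 1×3 + 3×0 = 3; c[4] = 3×3 = 9. Result coefficients: [4, 2, 12, 3, 9] → 4 + 2x + 12x^2 + 3x^3 + 9x^4

4 + 2x + 12x^2 + 3x^3 + 9x^4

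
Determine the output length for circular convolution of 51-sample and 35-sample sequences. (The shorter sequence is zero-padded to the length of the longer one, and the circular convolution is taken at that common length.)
Circular convolution (zero-padding the shorter input) has length max(m, n) = max(51, 35) = 51

51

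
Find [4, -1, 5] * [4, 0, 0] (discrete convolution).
y[0] = 4×4 = 16; y[1] = 4×0 + -1×4 = -4; y[2] = 4×0 + -1×0 + 5×4 = 20; y[3] = -1×0 + 5×0 = 0; y[4] = 5×0 = 0

[16, -4, 20, 0, 0]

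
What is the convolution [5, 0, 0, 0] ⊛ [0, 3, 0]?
y[0] = 5×0 = 0; y[1] = 5×3 + 0×0 = 15; y[2] = 5×0 + 0×3 + 0×0 = 0; y[3] = 0×0 + 0×3 + 0×0 = 0; y[4] = 0×0 + 0×3 = 0; y[5] = 0×0 = 0

[0, 15, 0, 0, 0, 0]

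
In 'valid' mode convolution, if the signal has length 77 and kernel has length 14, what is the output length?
'Valid' mode counts only positions where the kernel fully overlaps the signal: m - n + 1 = 77 - 14 + 1 = 64

64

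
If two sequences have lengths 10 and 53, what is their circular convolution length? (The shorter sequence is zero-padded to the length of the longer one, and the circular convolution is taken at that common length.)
Circular convolution (zero-padding the shorter input) has length max(m, n) = max(10, 53) = 53

53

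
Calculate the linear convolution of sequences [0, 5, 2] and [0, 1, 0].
y[0] = 0×0 = 0; y[1] = 0×1 + 5×0 = 0; y[2] = 0×0 + 5×1 + 2×0 = 5; y[3] = 5×0 + 2×1 = 2; y[4] = 2×0 = 0

[0, 0, 5, 2, 0]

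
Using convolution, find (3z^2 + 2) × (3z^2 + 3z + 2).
Ascending coefficients: a = [2, 0, 3], b = [2, 3, 3]. c[0] = 2×2 = 4; c[1] = 2×3 + 0×2 = 6; c[2] = 2×3 + 0×3 + 3×2 = 12; c[3] = 0×3 + 3×3 = 9; c[4] = 3×3 = 9. Result coefficients: [4, 6, 12, 9, 9] → 9z^4 + 9z^3 + 12z^2 + 6z + 4

9z^4 + 9z^3 + 12z^2 + 6z + 4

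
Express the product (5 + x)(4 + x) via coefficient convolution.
Ascending coefficients: a = [5, 1], b = [4, 1]. c[0] = 5×4 = 20; c[1] = 5×1 + 1×4 = 9; c[2] = 1×1 = 1. Result coefficients: [20, 9, 1] → 20 + 9x + x^2

20 + 9x + x^2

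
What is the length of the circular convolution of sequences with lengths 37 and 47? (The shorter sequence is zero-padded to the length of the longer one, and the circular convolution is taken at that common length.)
Circular convolution (zero-padding the shorter input) has length max(m, n) = max(37, 47) = 47

47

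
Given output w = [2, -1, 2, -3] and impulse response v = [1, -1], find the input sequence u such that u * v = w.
Deconvolve w=[2, -1, 2, -3] by v=[1, -1]. Since v[0]=1, solve forward: u[0] = w[0] / 1 = 2; u[1] = (w[1] - 2×-1) / 1 = 1; u[2] = (w[2] - 1×-1) / 1 = 3. So u = [2, 1, 3]. Check by forward convolution: w[0] = 2×1 = 2; w[1] = 2×-1 + 1×1 = -1; w[2] = 1×-1 + 3×1 = 2; w[3] = 3×-1 = -3

[2, 1, 3]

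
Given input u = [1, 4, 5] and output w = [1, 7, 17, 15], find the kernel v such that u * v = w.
Output length 4 = len(u) + len(v) - 1 ⇒ len(v) = 2. Solve v forward using v[k] = (w[k] - Σ_{i≥1} u[i]·v[k-i]) / u[0]: v[0] = w[0] / u[0] = 1 / 1 = 1; v[1] = (w[1] - 4×1) / u[0] = (7 - 4×1) / 1 = 3. So v = [1, 3]. Forward-check [1, 4, 5] * [1, 3]: w[0] = 1×1 = 1; w[1] = 1×3 + 4×1 = 7; w[2] = 4×3 + 5×1 = 17; w[3] = 5×3 = 15 → [1, 7, 17, 15] ✓

[1, 3]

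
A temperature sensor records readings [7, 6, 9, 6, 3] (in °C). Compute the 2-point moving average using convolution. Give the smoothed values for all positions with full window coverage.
2-point moving average kernel = [1, 1]. Apply in 'valid' mode (full window coverage): avg[0] = (7 + 6) / 2 = 6.5; avg[1] = (6 + 9) / 2 = 7.5; avg[2] = (9 + 6) / 2 = 7.5; avg[3] = (6 + 3) / 2 = 4.5. Smoothed values: [6.5, 7.5, 7.5, 4.5]

[6.5, 7.5, 7.5, 4.5]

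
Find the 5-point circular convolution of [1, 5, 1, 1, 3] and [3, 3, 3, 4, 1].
Use y[k] = Σ_j f[j]·g[(k-j) mod 5]. y[0] = 1×3 + 5×1 + 1×4 + 1×3 + 3×3 = 24; y[1] = 1×3 + 5×3 + 1×1 + 1×4 + 3×3 = 32; y[2] = 1×3 + 5×3 + 1×3 + 1×1 + 3×4 = 34; y[3] = 1×4 + 5×3 + 1×3 + 1×3 + 3×1 = 28; y[4] = 1×1 + 5×4 + 1×3 + 1×3 + 3×3 = 36. Result: [24, 32, 34, 28, 36]

[24, 32, 34, 28, 36]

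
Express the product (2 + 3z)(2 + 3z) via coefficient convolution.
Ascending coefficients: a = [2, 3], b = [2, 3]. c[0] = 2×2 = 4; c[1] = 2×3 + 3×2 = 12; c[2] = 3×3 = 9. Result coefficients: [4, 12, 9] → 4 + 12z + 9z^2

4 + 12z + 9z^2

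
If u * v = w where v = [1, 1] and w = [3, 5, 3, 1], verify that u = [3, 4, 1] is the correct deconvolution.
Forward-compute [3, 4, 1] * [1, 1]: w[0] = 3×1 = 3; w[1] = 3×1 + 4×1 = 7; w[2] = 4×1 + 1×1 = 5; w[3] = 1×1 = 1 → [3, 7, 5, 1]. Does not match given w = [3, 5, 3, 1].

Not verified. [3, 4, 1] * [1, 1] = [3, 7, 5, 1], which differs from [3, 5, 3, 1] at index 1.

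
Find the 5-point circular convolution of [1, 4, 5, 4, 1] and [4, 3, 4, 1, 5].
Use y[k] = Σ_j x[j]·h[(k-j) mod 5]. y[0] = 1×4 + 4×5 + 5×1 + 4×4 + 1×3 = 48; y[1] = 1×3 + 4×4 + 5×5 + 4×1 + 1×4 = 52; y[2] = 1×4 + 4×3 + 5×4 + 4×5 + 1×1 = 57; y[3] = 1×1 + 4×4 + 5×3 + 4×4 + 1×5 = 53; y[4] = 1×5 + 4×1 + 5×4 + 4×3 + 1×4 = 45. Result: [48, 52, 57, 53, 45]

[48, 52, 57, 53, 45]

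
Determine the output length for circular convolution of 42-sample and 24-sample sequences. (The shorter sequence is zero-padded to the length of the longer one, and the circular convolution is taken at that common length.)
Circular convolution (zero-padding the shorter input) has length max(m, n) = max(42, 24) = 42

42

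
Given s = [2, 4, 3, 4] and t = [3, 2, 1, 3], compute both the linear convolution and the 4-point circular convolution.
Linear: y_lin[0] = 2×3 = 6; y_lin[1] = 2×2 + 4×3 = 16; y_lin[2] = 2×1 + 4×2 + 3×3 = 19; y_lin[3] = 2×3 + 4×1 + 3×2 + 4×3 = 28; y_lin[4] = 4×3 + 3×1 + 4×2 = 23; y_lin[5] = 3×3 + 4×1 = 13; y_lin[6] = 4×3 = 12 → [6, 16, 19, 28, 23, 13, 12]. Circular (length 4): y[0] = 2×3 + 4×3 + 3×1 + 4×2 = 29; y[1] = 2×2 + 4×3 + 3×3 + 4×1 = 29; y[2] = 2×1 + 4×2 + 3×3 + 4×3 = 31; y[3] = 2×3 + 4×1 + 3×2 + 4×3 = 28 → [29, 29, 31, 28]

Linear: [6, 16, 19, 28, 23, 13, 12], Circular: [29, 29, 31, 28]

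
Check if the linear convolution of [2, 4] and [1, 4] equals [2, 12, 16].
Recompute linear convolution of [2, 4] and [1, 4]: y[0] = 2×1 = 2; y[1] = 2×4 + 4×1 = 12; y[2] = 4×4 = 16 → [2, 12, 16]. Given [2, 12, 16] matches, so answer: Yes

Yes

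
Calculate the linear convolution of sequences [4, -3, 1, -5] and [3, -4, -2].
y[0] = 4×3 = 12; y[1] = 4×-4 + -3×3 = -25; y[2] = 4×-2 + -3×-4 + 1×3 = 7; y[3] = -3×-2 + 1×-4 + -5×3 = -13; y[4] = 1×-2 + -5×-4 = 18; y[5] = -5×-2 = 10

[12, -25, 7, -13, 18, 10]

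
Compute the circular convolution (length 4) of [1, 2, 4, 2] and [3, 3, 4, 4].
Use y[k] = Σ_j f[j]·g[(k-j) mod 4]. y[0] = 1×3 + 2×4 + 4×4 + 2×3 = 33; y[1] = 1×3 + 2×3 + 4×4 + 2×4 = 33; y[2] = 1×4 + 2×3 + 4×3 + 2×4 = 30; y[3] = 1×4 + 2×4 + 4×3 + 2×3 = 30. Result: [33, 33, 30, 30]

[33, 33, 30, 30]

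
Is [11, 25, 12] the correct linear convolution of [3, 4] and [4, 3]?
Recompute linear convolution of [3, 4] and [4, 3]: y[0] = 3×4 = 12; y[1] = 3×3 + 4×4 = 25; y[2] = 4×3 = 12 → [12, 25, 12]. Compare to given [11, 25, 12]: they differ at index 0: given 11, correct 12, so answer: No

No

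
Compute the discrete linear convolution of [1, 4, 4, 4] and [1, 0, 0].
y[0] = 1×1 = 1; y[1] = 1×0 + 4×1 = 4; y[2] = 1×0 + 4×0 + 4×1 = 4; y[3] = 4×0 + 4×0 + 4×1 = 4; y[4] = 4×0 + 4×0 = 0; y[5] = 4×0 = 0

[1, 4, 4, 4, 0, 0]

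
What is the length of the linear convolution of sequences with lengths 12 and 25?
Linear/full convolution length: m + n - 1 = 12 + 25 - 1 = 36

36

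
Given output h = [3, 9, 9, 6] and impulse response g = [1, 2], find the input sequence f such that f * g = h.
Deconvolve h=[3, 9, 9, 6] by g=[1, 2]. Since g[0]=1, solve forward: f[0] = h[0] / 1 = 3; f[1] = (h[1] - 3×2) / 1 = 3; f[2] = (h[2] - 3×2) / 1 = 3. So f = [3, 3, 3]. Check by forward convolution: h[0] = 3×1 = 3; h[1] = 3×2 + 3×1 = 9; h[2] = 3×2 + 3×1 = 9; h[3] = 3×2 = 6

[3, 3, 3]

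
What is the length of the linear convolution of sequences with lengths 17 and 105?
Linear/full convolution length: m + n - 1 = 17 + 105 - 1 = 121

121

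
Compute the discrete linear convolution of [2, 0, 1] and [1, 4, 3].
y[0] = 2×1 = 2; y[1] = 2×4 + 0×1 = 8; y[2] = 2×3 + 0×4 + 1×1 = 7; y[3] = 0×3 + 1×4 = 4; y[4] = 1×3 = 3

[2, 8, 7, 4, 3]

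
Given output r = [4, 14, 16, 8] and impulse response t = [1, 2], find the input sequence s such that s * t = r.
Deconvolve r=[4, 14, 16, 8] by t=[1, 2]. Since t[0]=1, solve forward: s[0] = r[0] / 1 = 4; s[1] = (r[1] - 4×2) / 1 = 6; s[2] = (r[2] - 6×2) / 1 = 4. So s = [4, 6, 4]. Check by forward convolution: r[0] = 4×1 = 4; r[1] = 4×2 + 6×1 = 14; r[2] = 6×2 + 4×1 = 16; r[3] = 4×2 = 8

[4, 6, 4]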